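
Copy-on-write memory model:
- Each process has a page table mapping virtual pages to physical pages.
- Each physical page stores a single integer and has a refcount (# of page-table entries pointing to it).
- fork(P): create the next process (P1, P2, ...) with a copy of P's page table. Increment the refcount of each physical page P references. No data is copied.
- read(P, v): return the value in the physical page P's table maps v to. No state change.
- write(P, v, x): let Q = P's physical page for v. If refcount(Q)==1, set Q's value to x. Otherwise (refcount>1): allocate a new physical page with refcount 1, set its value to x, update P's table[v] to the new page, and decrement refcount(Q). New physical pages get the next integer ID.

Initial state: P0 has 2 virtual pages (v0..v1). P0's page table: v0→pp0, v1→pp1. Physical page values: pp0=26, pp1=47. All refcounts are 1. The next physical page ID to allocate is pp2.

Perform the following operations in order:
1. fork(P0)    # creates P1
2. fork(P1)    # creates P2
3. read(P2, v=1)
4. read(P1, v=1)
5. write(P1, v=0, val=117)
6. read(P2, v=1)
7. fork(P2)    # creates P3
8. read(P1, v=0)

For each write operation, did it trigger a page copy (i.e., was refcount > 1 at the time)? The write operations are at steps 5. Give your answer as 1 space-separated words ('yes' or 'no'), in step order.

Op 1: fork(P0) -> P1. 2 ppages; refcounts: pp0:2 pp1:2
Op 2: fork(P1) -> P2. 2 ppages; refcounts: pp0:3 pp1:3
Op 3: read(P2, v1) -> 47. No state change.
Op 4: read(P1, v1) -> 47. No state change.
Op 5: write(P1, v0, 117). refcount(pp0)=3>1 -> COPY to pp2. 3 ppages; refcounts: pp0:2 pp1:3 pp2:1
Op 6: read(P2, v1) -> 47. No state change.
Op 7: fork(P2) -> P3. 3 ppages; refcounts: pp0:3 pp1:4 pp2:1
Op 8: read(P1, v0) -> 117. No state change.

yes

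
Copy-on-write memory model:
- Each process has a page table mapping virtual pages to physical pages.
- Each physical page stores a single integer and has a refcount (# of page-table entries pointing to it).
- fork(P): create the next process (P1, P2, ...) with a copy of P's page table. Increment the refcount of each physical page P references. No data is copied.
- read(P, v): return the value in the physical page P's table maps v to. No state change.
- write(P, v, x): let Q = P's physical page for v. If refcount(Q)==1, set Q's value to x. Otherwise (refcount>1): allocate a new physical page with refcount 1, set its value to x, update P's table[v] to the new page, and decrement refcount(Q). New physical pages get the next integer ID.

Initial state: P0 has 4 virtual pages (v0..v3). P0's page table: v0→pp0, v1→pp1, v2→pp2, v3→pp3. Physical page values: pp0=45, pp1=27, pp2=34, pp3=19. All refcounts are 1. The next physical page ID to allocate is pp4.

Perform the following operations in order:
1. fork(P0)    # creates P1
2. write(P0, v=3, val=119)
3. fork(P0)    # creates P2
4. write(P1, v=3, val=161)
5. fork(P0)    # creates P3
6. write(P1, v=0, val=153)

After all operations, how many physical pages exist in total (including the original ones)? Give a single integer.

Op 1: fork(P0) -> P1. 4 ppages; refcounts: pp0:2 pp1:2 pp2:2 pp3:2
Op 2: write(P0, v3, 119). refcount(pp3)=2>1 -> COPY to pp4. 5 ppages; refcounts: pp0:2 pp1:2 pp2:2 pp3:1 pp4:1
Op 3: fork(P0) -> P2. 5 ppages; refcounts: pp0:3 pp1:3 pp2:3 pp3:1 pp4:2
Op 4: write(P1, v3, 161). refcount(pp3)=1 -> write in place. 5 ppages; refcounts: pp0:3 pp1:3 pp2:3 pp3:1 pp4:2
Op 5: fork(P0) -> P3. 5 ppages; refcounts: pp0:4 pp1:4 pp2:4 pp3:1 pp4:3
Op 6: write(P1, v0, 153). refcount(pp0)=4>1 -> COPY to pp5. 6 ppages; refcounts: pp0:3 pp1:4 pp2:4 pp3:1 pp4:3 pp5:1

Answer: 6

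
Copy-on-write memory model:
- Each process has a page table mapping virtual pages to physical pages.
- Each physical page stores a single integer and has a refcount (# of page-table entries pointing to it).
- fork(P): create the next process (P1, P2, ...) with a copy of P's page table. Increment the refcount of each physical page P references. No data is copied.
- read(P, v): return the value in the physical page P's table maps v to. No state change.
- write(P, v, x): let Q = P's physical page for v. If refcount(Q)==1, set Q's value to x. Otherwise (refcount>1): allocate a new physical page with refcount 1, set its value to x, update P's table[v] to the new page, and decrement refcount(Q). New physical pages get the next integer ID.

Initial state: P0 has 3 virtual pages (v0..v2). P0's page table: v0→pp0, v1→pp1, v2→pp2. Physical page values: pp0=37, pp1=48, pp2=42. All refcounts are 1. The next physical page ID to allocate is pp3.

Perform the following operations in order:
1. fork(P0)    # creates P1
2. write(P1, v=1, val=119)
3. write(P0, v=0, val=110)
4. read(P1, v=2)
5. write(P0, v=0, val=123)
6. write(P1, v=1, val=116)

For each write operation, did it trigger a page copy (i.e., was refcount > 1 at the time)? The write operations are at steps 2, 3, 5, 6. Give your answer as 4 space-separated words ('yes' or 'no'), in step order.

Op 1: fork(P0) -> P1. 3 ppages; refcounts: pp0:2 pp1:2 pp2:2
Op 2: write(P1, v1, 119). refcount(pp1)=2>1 -> COPY to pp3. 4 ppages; refcounts: pp0:2 pp1:1 pp2:2 pp3:1
Op 3: write(P0, v0, 110). refcount(pp0)=2>1 -> COPY to pp4. 5 ppages; refcounts: pp0:1 pp1:1 pp2:2 pp3:1 pp4:1
Op 4: read(P1, v2) -> 42. No state change.
Op 5: write(P0, v0, 123). refcount(pp4)=1 -> write in place. 5 ppages; refcounts: pp0:1 pp1:1 pp2:2 pp3:1 pp4:1
Op 6: write(P1, v1, 116). refcount(pp3)=1 -> write in place. 5 ppages; refcounts: pp0:1 pp1:1 pp2:2 pp3:1 pp4:1

yes yes no no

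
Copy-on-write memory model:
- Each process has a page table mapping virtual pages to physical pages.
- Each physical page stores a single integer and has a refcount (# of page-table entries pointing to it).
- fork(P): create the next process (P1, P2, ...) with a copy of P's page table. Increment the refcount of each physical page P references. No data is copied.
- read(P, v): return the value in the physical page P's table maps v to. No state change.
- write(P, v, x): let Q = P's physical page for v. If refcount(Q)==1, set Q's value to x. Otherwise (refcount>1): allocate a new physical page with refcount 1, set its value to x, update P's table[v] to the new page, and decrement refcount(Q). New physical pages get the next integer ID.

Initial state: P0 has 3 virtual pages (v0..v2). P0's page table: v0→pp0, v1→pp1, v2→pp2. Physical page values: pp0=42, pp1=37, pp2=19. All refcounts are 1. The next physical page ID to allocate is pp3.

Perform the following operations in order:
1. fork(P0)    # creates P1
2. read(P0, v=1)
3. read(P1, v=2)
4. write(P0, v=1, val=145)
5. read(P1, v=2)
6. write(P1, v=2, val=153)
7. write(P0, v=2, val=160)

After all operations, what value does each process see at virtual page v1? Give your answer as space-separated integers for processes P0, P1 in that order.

Op 1: fork(P0) -> P1. 3 ppages; refcounts: pp0:2 pp1:2 pp2:2
Op 2: read(P0, v1) -> 37. No state change.
Op 3: read(P1, v2) -> 19. No state change.
Op 4: write(P0, v1, 145). refcount(pp1)=2>1 -> COPY to pp3. 4 ppages; refcounts: pp0:2 pp1:1 pp2:2 pp3:1
Op 5: read(P1, v2) -> 19. No state change.
Op 6: write(P1, v2, 153). refcount(pp2)=2>1 -> COPY to pp4. 5 ppages; refcounts: pp0:2 pp1:1 pp2:1 pp3:1 pp4:1
Op 7: write(P0, v2, 160). refcount(pp2)=1 -> write in place. 5 ppages; refcounts: pp0:2 pp1:1 pp2:1 pp3:1 pp4:1
P0: v1 -> pp3 = 145
P1: v1 -> pp1 = 37

Answer: 145 37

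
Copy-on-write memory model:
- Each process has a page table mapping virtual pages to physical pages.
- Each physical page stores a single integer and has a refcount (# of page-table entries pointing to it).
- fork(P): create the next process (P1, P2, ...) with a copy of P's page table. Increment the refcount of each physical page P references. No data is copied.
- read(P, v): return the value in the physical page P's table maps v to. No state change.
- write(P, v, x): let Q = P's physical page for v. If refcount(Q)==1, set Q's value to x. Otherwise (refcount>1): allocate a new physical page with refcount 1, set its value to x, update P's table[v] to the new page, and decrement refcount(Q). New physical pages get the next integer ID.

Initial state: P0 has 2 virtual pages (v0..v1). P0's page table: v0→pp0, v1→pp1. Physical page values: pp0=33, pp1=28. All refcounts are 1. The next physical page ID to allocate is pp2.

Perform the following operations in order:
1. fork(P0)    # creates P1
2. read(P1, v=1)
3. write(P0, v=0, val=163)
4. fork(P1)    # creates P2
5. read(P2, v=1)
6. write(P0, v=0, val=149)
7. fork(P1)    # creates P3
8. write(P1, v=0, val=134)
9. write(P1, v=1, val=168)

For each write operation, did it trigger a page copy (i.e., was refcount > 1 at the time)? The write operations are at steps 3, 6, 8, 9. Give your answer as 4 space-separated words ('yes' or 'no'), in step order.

Op 1: fork(P0) -> P1. 2 ppages; refcounts: pp0:2 pp1:2
Op 2: read(P1, v1) -> 28. No state change.
Op 3: write(P0, v0, 163). refcount(pp0)=2>1 -> COPY to pp2. 3 ppages; refcounts: pp0:1 pp1:2 pp2:1
Op 4: fork(P1) -> P2. 3 ppages; refcounts: pp0:2 pp1:3 pp2:1
Op 5: read(P2, v1) -> 28. No state change.
Op 6: write(P0, v0, 149). refcount(pp2)=1 -> write in place. 3 ppages; refcounts: pp0:2 pp1:3 pp2:1
Op 7: fork(P1) -> P3. 3 ppages; refcounts: pp0:3 pp1:4 pp2:1
Op 8: write(P1, v0, 134). refcount(pp0)=3>1 -> COPY to pp3. 4 ppages; refcounts: pp0:2 pp1:4 pp2:1 pp3:1
Op 9: write(P1, v1, 168). refcount(pp1)=4>1 -> COPY to pp4. 5 ppages; refcounts: pp0:2 pp1:3 pp2:1 pp3:1 pp4:1

yes no yes yes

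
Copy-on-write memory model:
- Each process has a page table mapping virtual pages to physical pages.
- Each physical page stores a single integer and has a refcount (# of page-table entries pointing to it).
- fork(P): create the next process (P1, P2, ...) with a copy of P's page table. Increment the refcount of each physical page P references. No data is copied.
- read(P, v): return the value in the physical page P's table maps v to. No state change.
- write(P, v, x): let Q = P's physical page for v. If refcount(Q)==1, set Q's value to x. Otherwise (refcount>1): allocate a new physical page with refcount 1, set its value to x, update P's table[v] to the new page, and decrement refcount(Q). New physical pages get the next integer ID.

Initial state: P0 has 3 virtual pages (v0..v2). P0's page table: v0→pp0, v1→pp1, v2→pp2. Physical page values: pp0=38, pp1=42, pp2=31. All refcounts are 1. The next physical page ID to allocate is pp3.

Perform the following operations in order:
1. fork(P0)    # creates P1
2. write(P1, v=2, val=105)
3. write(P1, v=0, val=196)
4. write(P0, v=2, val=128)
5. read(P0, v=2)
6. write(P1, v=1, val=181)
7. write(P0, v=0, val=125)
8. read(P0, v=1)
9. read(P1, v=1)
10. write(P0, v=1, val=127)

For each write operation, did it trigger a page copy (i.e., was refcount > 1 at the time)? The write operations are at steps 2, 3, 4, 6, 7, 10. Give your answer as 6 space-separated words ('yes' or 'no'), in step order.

Op 1: fork(P0) -> P1. 3 ppages; refcounts: pp0:2 pp1:2 pp2:2
Op 2: write(P1, v2, 105). refcount(pp2)=2>1 -> COPY to pp3. 4 ppages; refcounts: pp0:2 pp1:2 pp2:1 pp3:1
Op 3: write(P1, v0, 196). refcount(pp0)=2>1 -> COPY to pp4. 5 ppages; refcounts: pp0:1 pp1:2 pp2:1 pp3:1 pp4:1
Op 4: write(P0, v2, 128). refcount(pp2)=1 -> write in place. 5 ppages; refcounts: pp0:1 pp1:2 pp2:1 pp3:1 pp4:1
Op 5: read(P0, v2) -> 128. No state change.
Op 6: write(P1, v1, 181). refcount(pp1)=2>1 -> COPY to pp5. 6 ppages; refcounts: pp0:1 pp1:1 pp2:1 pp3:1 pp4:1 pp5:1
Op 7: write(P0, v0, 125). refcount(pp0)=1 -> write in place. 6 ppages; refcounts: pp0:1 pp1:1 pp2:1 pp3:1 pp4:1 pp5:1
Op 8: read(P0, v1) -> 42. No state change.
Op 9: read(P1, v1) -> 181. No state change.
Op 10: write(P0, v1, 127). refcount(pp1)=1 -> write in place. 6 ppages; refcounts: pp0:1 pp1:1 pp2:1 pp3:1 pp4:1 pp5:1

yes yes no yes no no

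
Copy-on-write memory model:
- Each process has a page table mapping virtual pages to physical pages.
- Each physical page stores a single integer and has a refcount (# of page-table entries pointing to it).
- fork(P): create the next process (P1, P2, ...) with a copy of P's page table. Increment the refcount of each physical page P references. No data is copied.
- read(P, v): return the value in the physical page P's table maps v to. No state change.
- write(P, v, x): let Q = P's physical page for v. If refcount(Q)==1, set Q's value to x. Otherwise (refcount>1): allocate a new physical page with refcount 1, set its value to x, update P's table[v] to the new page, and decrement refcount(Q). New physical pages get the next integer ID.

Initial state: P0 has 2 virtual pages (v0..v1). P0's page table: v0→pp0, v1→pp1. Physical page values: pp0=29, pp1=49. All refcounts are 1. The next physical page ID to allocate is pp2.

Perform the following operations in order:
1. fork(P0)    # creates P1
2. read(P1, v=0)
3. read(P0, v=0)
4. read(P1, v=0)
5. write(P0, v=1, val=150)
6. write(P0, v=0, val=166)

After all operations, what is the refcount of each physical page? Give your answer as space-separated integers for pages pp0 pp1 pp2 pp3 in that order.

Op 1: fork(P0) -> P1. 2 ppages; refcounts: pp0:2 pp1:2
Op 2: read(P1, v0) -> 29. No state change.
Op 3: read(P0, v0) -> 29. No state change.
Op 4: read(P1, v0) -> 29. No state change.
Op 5: write(P0, v1, 150). refcount(pp1)=2>1 -> COPY to pp2. 3 ppages; refcounts: pp0:2 pp1:1 pp2:1
Op 6: write(P0, v0, 166). refcount(pp0)=2>1 -> COPY to pp3. 4 ppages; refcounts: pp0:1 pp1:1 pp2:1 pp3:1

Answer: 1 1 1 1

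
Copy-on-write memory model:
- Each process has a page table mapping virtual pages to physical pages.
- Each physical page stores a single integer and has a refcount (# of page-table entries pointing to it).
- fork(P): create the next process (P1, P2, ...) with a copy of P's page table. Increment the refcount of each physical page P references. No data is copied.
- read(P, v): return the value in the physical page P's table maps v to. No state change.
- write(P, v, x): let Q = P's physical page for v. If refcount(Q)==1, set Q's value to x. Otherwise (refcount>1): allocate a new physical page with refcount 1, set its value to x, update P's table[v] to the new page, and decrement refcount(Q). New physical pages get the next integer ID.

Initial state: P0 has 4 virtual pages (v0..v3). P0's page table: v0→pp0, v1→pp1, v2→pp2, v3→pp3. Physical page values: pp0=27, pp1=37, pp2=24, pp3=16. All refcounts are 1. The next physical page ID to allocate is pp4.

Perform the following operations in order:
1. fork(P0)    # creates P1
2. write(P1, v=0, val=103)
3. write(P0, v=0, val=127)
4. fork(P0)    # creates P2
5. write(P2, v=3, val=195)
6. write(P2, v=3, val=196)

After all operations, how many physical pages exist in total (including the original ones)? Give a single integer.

Answer: 6

Derivation:
Op 1: fork(P0) -> P1. 4 ppages; refcounts: pp0:2 pp1:2 pp2:2 pp3:2
Op 2: write(P1, v0, 103). refcount(pp0)=2>1 -> COPY to pp4. 5 ppages; refcounts: pp0:1 pp1:2 pp2:2 pp3:2 pp4:1
Op 3: write(P0, v0, 127). refcount(pp0)=1 -> write in place. 5 ppages; refcounts: pp0:1 pp1:2 pp2:2 pp3:2 pp4:1
Op 4: fork(P0) -> P2. 5 ppages; refcounts: pp0:2 pp1:3 pp2:3 pp3:3 pp4:1
Op 5: write(P2, v3, 195). refcount(pp3)=3>1 -> COPY to pp5. 6 ppages; refcounts: pp0:2 pp1:3 pp2:3 pp3:2 pp4:1 pp5:1
Op 6: write(P2, v3, 196). refcount(pp5)=1 -> write in place. 6 ppages; refcounts: pp0:2 pp1:3 pp2:3 pp3:2 pp4:1 pp5:1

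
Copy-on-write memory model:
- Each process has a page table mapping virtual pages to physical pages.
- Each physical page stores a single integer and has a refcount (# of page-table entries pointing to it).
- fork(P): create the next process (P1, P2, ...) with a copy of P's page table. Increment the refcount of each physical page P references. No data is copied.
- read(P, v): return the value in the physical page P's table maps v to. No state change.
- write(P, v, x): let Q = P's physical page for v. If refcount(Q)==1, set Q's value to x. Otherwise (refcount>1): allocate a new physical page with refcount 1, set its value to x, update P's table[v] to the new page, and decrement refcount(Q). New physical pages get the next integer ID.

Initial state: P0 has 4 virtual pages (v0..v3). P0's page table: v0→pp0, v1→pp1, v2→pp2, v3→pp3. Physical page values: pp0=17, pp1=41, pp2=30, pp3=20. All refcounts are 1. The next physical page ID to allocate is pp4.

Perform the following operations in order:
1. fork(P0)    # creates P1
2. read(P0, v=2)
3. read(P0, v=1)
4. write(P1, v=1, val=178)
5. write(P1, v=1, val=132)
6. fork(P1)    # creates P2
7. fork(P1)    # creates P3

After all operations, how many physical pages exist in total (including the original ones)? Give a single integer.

Answer: 5

Derivation:
Op 1: fork(P0) -> P1. 4 ppages; refcounts: pp0:2 pp1:2 pp2:2 pp3:2
Op 2: read(P0, v2) -> 30. No state change.
Op 3: read(P0, v1) -> 41. No state change.
Op 4: write(P1, v1, 178). refcount(pp1)=2>1 -> COPY to pp4. 5 ppages; refcounts: pp0:2 pp1:1 pp2:2 pp3:2 pp4:1
Op 5: write(P1, v1, 132). refcount(pp4)=1 -> write in place. 5 ppages; refcounts: pp0:2 pp1:1 pp2:2 pp3:2 pp4:1
Op 6: fork(P1) -> P2. 5 ppages; refcounts: pp0:3 pp1:1 pp2:3 pp3:3 pp4:2
Op 7: fork(P1) -> P3. 5 ppages; refcounts: pp0:4 pp1:1 pp2:4 pp3:4 pp4:3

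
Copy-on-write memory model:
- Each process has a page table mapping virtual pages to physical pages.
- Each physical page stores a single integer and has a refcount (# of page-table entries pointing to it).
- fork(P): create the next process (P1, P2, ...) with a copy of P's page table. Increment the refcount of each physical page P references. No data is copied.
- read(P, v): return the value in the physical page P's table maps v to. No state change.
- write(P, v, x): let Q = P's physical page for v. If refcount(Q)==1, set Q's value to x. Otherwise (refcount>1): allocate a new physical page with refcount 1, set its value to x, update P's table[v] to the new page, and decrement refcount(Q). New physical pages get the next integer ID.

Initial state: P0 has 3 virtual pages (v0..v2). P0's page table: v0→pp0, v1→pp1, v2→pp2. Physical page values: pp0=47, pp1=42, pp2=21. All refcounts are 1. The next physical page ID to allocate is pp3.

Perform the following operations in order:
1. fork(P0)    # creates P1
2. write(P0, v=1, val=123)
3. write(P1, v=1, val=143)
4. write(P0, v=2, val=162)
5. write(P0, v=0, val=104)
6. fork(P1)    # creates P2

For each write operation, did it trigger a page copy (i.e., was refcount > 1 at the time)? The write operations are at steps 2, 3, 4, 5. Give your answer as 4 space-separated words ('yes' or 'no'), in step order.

Op 1: fork(P0) -> P1. 3 ppages; refcounts: pp0:2 pp1:2 pp2:2
Op 2: write(P0, v1, 123). refcount(pp1)=2>1 -> COPY to pp3. 4 ppages; refcounts: pp0:2 pp1:1 pp2:2 pp3:1
Op 3: write(P1, v1, 143). refcount(pp1)=1 -> write in place. 4 ppages; refcounts: pp0:2 pp1:1 pp2:2 pp3:1
Op 4: write(P0, v2, 162). refcount(pp2)=2>1 -> COPY to pp4. 5 ppages; refcounts: pp0:2 pp1:1 pp2:1 pp3:1 pp4:1
Op 5: write(P0, v0, 104). refcount(pp0)=2>1 -> COPY to pp5. 6 ppages; refcounts: pp0:1 pp1:1 pp2:1 pp3:1 pp4:1 pp5:1
Op 6: fork(P1) -> P2. 6 ppages; refcounts: pp0:2 pp1:2 pp2:2 pp3:1 pp4:1 pp5:1

yes no yes yes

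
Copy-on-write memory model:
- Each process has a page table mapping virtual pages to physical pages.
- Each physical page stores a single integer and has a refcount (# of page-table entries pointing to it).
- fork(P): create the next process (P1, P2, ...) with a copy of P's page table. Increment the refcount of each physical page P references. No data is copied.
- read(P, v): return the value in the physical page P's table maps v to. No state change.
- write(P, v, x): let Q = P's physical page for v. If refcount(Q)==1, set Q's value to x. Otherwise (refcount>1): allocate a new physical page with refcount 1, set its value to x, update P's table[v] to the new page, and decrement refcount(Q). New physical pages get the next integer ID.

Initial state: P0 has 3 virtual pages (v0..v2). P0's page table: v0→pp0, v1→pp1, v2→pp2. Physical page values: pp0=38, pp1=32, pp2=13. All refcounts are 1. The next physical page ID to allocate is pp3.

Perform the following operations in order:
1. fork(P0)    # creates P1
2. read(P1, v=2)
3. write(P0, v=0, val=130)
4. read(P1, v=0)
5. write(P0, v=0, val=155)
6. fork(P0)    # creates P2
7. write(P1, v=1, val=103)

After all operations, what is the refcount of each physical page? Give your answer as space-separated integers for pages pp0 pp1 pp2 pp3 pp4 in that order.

Op 1: fork(P0) -> P1. 3 ppages; refcounts: pp0:2 pp1:2 pp2:2
Op 2: read(P1, v2) -> 13. No state change.
Op 3: write(P0, v0, 130). refcount(pp0)=2>1 -> COPY to pp3. 4 ppages; refcounts: pp0:1 pp1:2 pp2:2 pp3:1
Op 4: read(P1, v0) -> 38. No state change.
Op 5: write(P0, v0, 155). refcount(pp3)=1 -> write in place. 4 ppages; refcounts: pp0:1 pp1:2 pp2:2 pp3:1
Op 6: fork(P0) -> P2. 4 ppages; refcounts: pp0:1 pp1:3 pp2:3 pp3:2
Op 7: write(P1, v1, 103). refcount(pp1)=3>1 -> COPY to pp4. 5 ppages; refcounts: pp0:1 pp1:2 pp2:3 pp3:2 pp4:1

Answer: 1 2 3 2 1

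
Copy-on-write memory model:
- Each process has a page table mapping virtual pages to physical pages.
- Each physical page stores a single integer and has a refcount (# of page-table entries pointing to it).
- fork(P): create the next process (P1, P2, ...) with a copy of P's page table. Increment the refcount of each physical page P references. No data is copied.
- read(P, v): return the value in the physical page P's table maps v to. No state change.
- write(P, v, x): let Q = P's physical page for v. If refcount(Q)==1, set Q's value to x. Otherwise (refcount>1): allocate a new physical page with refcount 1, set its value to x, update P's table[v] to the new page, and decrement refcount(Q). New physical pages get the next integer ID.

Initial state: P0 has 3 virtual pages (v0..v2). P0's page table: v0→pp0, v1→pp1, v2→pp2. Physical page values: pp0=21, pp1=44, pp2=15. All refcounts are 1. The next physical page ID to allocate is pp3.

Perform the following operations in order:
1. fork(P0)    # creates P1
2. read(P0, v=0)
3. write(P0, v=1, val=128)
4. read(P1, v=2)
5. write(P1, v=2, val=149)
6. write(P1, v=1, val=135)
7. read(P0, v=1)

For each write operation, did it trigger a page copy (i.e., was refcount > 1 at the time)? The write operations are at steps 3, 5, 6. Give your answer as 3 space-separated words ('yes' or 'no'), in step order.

Op 1: fork(P0) -> P1. 3 ppages; refcounts: pp0:2 pp1:2 pp2:2
Op 2: read(P0, v0) -> 21. No state change.
Op 3: write(P0, v1, 128). refcount(pp1)=2>1 -> COPY to pp3. 4 ppages; refcounts: pp0:2 pp1:1 pp2:2 pp3:1
Op 4: read(P1, v2) -> 15. No state change.
Op 5: write(P1, v2, 149). refcount(pp2)=2>1 -> COPY to pp4. 5 ppages; refcounts: pp0:2 pp1:1 pp2:1 pp3:1 pp4:1
Op 6: write(P1, v1, 135). refcount(pp1)=1 -> write in place. 5 ppages; refcounts: pp0:2 pp1:1 pp2:1 pp3:1 pp4:1
Op 7: read(P0, v1) -> 128. No state change.

yes yes no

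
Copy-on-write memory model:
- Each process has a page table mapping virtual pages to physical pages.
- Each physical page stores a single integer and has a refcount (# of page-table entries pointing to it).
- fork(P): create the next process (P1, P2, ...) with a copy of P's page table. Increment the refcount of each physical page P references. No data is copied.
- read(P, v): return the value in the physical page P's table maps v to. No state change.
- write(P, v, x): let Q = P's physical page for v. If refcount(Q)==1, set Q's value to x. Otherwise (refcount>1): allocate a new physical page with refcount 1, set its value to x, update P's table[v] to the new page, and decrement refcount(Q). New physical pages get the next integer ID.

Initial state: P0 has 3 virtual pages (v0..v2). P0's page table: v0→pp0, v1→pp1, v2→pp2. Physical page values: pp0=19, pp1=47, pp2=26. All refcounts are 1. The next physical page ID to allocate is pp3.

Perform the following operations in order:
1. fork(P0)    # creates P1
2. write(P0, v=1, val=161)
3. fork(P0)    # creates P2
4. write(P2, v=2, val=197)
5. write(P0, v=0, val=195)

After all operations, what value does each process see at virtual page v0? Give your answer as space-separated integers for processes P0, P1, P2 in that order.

Op 1: fork(P0) -> P1. 3 ppages; refcounts: pp0:2 pp1:2 pp2:2
Op 2: write(P0, v1, 161). refcount(pp1)=2>1 -> COPY to pp3. 4 ppages; refcounts: pp0:2 pp1:1 pp2:2 pp3:1
Op 3: fork(P0) -> P2. 4 ppages; refcounts: pp0:3 pp1:1 pp2:3 pp3:2
Op 4: write(P2, v2, 197). refcount(pp2)=3>1 -> COPY to pp4. 5 ppages; refcounts: pp0:3 pp1:1 pp2:2 pp3:2 pp4:1
Op 5: write(P0, v0, 195). refcount(pp0)=3>1 -> COPY to pp5. 6 ppages; refcounts: pp0:2 pp1:1 pp2:2 pp3:2 pp4:1 pp5:1
P0: v0 -> pp5 = 195
P1: v0 -> pp0 = 19
P2: v0 -> pp0 = 19

Answer: 195 19 19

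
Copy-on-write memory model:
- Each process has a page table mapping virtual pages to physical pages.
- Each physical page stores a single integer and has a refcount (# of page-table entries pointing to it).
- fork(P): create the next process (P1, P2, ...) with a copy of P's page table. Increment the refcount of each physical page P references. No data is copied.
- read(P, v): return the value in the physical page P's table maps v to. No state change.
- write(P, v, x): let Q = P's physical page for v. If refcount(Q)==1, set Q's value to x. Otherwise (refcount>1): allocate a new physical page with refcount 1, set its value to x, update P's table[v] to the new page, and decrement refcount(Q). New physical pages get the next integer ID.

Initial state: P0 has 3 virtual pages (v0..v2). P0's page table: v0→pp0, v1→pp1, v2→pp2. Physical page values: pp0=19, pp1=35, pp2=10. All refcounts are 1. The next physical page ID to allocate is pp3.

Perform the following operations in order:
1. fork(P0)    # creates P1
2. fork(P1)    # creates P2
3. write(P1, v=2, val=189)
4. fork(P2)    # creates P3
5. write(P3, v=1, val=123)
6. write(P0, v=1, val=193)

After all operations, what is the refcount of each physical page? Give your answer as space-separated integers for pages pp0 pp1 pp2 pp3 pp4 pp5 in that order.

Answer: 4 2 3 1 1 1

Derivation:
Op 1: fork(P0) -> P1. 3 ppages; refcounts: pp0:2 pp1:2 pp2:2
Op 2: fork(P1) -> P2. 3 ppages; refcounts: pp0:3 pp1:3 pp2:3
Op 3: write(P1, v2, 189). refcount(pp2)=3>1 -> COPY to pp3. 4 ppages; refcounts: pp0:3 pp1:3 pp2:2 pp3:1
Op 4: fork(P2) -> P3. 4 ppages; refcounts: pp0:4 pp1:4 pp2:3 pp3:1
Op 5: write(P3, v1, 123). refcount(pp1)=4>1 -> COPY to pp4. 5 ppages; refcounts: pp0:4 pp1:3 pp2:3 pp3:1 pp4:1
Op 6: write(P0, v1, 193). refcount(pp1)=3>1 -> COPY to pp5. 6 ppages; refcounts: pp0:4 pp1:2 pp2:3 pp3:1 pp4:1 pp5:1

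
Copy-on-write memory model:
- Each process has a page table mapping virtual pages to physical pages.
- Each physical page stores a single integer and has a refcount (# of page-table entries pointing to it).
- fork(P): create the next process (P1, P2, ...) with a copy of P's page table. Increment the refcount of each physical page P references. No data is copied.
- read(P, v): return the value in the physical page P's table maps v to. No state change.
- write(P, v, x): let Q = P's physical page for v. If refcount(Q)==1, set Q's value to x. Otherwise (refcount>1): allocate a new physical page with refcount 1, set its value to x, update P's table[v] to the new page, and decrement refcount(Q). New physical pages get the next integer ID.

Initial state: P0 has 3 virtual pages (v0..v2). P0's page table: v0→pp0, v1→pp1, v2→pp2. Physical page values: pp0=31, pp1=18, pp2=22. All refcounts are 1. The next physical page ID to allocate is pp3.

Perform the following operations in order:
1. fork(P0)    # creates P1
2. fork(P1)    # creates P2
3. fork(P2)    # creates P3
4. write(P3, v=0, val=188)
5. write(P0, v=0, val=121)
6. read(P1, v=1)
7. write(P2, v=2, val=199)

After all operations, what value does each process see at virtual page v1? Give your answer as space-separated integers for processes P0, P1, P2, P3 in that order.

Op 1: fork(P0) -> P1. 3 ppages; refcounts: pp0:2 pp1:2 pp2:2
Op 2: fork(P1) -> P2. 3 ppages; refcounts: pp0:3 pp1:3 pp2:3
Op 3: fork(P2) -> P3. 3 ppages; refcounts: pp0:4 pp1:4 pp2:4
Op 4: write(P3, v0, 188). refcount(pp0)=4>1 -> COPY to pp3. 4 ppages; refcounts: pp0:3 pp1:4 pp2:4 pp3:1
Op 5: write(P0, v0, 121). refcount(pp0)=3>1 -> COPY to pp4. 5 ppages; refcounts: pp0:2 pp1:4 pp2:4 pp3:1 pp4:1
Op 6: read(P1, v1) -> 18. No state change.
Op 7: write(P2, v2, 199). refcount(pp2)=4>1 -> COPY to pp5. 6 ppages; refcounts: pp0:2 pp1:4 pp2:3 pp3:1 pp4:1 pp5:1
P0: v1 -> pp1 = 18
P1: v1 -> pp1 = 18
P2: v1 -> pp1 = 18
P3: v1 -> pp1 = 18

Answer: 18 18 18 18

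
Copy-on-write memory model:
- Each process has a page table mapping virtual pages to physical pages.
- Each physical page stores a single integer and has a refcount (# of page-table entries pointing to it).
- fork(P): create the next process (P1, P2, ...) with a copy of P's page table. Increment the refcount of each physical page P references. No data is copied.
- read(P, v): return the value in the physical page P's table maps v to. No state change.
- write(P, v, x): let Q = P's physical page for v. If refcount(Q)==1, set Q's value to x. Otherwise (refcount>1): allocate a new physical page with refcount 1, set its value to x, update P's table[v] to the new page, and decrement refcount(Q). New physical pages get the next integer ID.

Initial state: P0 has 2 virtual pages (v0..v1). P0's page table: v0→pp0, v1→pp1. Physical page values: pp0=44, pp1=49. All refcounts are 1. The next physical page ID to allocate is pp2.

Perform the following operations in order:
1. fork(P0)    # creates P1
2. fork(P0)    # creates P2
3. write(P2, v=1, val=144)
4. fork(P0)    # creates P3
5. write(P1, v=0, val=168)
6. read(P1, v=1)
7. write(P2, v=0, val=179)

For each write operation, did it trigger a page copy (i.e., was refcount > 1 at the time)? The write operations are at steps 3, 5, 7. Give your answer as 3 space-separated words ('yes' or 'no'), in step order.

Op 1: fork(P0) -> P1. 2 ppages; refcounts: pp0:2 pp1:2
Op 2: fork(P0) -> P2. 2 ppages; refcounts: pp0:3 pp1:3
Op 3: write(P2, v1, 144). refcount(pp1)=3>1 -> COPY to pp2. 3 ppages; refcounts: pp0:3 pp1:2 pp2:1
Op 4: fork(P0) -> P3. 3 ppages; refcounts: pp0:4 pp1:3 pp2:1
Op 5: write(P1, v0, 168). refcount(pp0)=4>1 -> COPY to pp3. 4 ppages; refcounts: pp0:3 pp1:3 pp2:1 pp3:1
Op 6: read(P1, v1) -> 49. No state change.
Op 7: write(P2, v0, 179). refcount(pp0)=3>1 -> COPY to pp4. 5 ppages; refcounts: pp0:2 pp1:3 pp2:1 pp3:1 pp4:1

yes yes yes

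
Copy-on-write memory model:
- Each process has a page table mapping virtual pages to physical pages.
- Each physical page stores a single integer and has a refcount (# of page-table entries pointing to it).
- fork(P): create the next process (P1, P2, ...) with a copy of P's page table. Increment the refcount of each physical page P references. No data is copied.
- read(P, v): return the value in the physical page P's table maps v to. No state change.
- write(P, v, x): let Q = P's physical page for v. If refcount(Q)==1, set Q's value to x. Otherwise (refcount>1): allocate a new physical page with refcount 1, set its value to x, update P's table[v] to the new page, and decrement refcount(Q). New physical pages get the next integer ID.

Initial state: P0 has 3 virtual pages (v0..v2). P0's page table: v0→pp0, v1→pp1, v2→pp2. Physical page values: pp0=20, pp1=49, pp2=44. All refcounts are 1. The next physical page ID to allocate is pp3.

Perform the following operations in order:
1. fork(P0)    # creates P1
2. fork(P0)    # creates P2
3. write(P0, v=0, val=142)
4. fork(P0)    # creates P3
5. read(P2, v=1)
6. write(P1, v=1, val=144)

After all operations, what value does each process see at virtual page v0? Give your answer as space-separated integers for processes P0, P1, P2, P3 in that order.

Op 1: fork(P0) -> P1. 3 ppages; refcounts: pp0:2 pp1:2 pp2:2
Op 2: fork(P0) -> P2. 3 ppages; refcounts: pp0:3 pp1:3 pp2:3
Op 3: write(P0, v0, 142). refcount(pp0)=3>1 -> COPY to pp3. 4 ppages; refcounts: pp0:2 pp1:3 pp2:3 pp3:1
Op 4: fork(P0) -> P3. 4 ppages; refcounts: pp0:2 pp1:4 pp2:4 pp3:2
Op 5: read(P2, v1) -> 49. No state change.
Op 6: write(P1, v1, 144). refcount(pp1)=4>1 -> COPY to pp4. 5 ppages; refcounts: pp0:2 pp1:3 pp2:4 pp3:2 pp4:1
P0: v0 -> pp3 = 142
P1: v0 -> pp0 = 20
P2: v0 -> pp0 = 20
P3: v0 -> pp3 = 142

Answer: 142 20 20 142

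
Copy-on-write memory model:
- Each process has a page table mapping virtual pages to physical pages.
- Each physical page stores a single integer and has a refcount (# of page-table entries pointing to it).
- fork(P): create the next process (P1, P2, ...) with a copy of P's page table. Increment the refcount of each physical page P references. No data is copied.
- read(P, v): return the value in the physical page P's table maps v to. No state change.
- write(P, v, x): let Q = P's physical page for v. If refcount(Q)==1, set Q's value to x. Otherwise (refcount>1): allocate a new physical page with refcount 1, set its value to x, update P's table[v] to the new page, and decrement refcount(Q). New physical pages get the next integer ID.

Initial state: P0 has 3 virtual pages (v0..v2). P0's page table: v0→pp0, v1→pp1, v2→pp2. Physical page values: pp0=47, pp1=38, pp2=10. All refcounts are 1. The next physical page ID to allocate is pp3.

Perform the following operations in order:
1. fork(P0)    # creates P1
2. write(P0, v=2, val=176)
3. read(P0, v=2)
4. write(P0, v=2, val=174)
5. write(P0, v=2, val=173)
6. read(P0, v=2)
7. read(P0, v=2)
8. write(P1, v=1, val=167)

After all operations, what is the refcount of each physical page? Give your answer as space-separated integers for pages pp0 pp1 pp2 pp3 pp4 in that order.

Answer: 2 1 1 1 1

Derivation:
Op 1: fork(P0) -> P1. 3 ppages; refcounts: pp0:2 pp1:2 pp2:2
Op 2: write(P0, v2, 176). refcount(pp2)=2>1 -> COPY to pp3. 4 ppages; refcounts: pp0:2 pp1:2 pp2:1 pp3:1
Op 3: read(P0, v2) -> 176. No state change.
Op 4: write(P0, v2, 174). refcount(pp3)=1 -> write in place. 4 ppages; refcounts: pp0:2 pp1:2 pp2:1 pp3:1
Op 5: write(P0, v2, 173). refcount(pp3)=1 -> write in place. 4 ppages; refcounts: pp0:2 pp1:2 pp2:1 pp3:1
Op 6: read(P0, v2) -> 173. No state change.
Op 7: read(P0, v2) -> 173. No state change.
Op 8: write(P1, v1, 167). refcount(pp1)=2>1 -> COPY to pp4. 5 ppages; refcounts: pp0:2 pp1:1 pp2:1 pp3:1 pp4:1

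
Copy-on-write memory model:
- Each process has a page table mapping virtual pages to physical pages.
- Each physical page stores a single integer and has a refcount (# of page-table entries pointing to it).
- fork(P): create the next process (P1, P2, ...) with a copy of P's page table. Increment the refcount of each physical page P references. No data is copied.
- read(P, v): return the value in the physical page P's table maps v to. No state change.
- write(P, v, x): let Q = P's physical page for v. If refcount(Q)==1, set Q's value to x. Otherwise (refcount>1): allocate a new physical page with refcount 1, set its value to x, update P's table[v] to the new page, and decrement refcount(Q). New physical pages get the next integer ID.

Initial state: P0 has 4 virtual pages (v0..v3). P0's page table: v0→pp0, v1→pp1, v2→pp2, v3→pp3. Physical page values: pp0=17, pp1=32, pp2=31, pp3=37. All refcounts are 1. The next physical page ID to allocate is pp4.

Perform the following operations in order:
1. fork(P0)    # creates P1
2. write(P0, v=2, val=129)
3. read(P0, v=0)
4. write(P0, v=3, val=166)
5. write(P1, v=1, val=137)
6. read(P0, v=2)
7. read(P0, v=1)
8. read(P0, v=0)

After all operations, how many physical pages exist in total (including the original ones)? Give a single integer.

Answer: 7

Derivation:
Op 1: fork(P0) -> P1. 4 ppages; refcounts: pp0:2 pp1:2 pp2:2 pp3:2
Op 2: write(P0, v2, 129). refcount(pp2)=2>1 -> COPY to pp4. 5 ppages; refcounts: pp0:2 pp1:2 pp2:1 pp3:2 pp4:1
Op 3: read(P0, v0) -> 17. No state change.
Op 4: write(P0, v3, 166). refcount(pp3)=2>1 -> COPY to pp5. 6 ppages; refcounts: pp0:2 pp1:2 pp2:1 pp3:1 pp4:1 pp5:1
Op 5: write(P1, v1, 137). refcount(pp1)=2>1 -> COPY to pp6. 7 ppages; refcounts: pp0:2 pp1:1 pp2:1 pp3:1 pp4:1 pp5:1 pp6:1
Op 6: read(P0, v2) -> 129. No state change.
Op 7: read(P0, v1) -> 32. No state change.
Op 8: read(P0, v0) -> 17. No state change.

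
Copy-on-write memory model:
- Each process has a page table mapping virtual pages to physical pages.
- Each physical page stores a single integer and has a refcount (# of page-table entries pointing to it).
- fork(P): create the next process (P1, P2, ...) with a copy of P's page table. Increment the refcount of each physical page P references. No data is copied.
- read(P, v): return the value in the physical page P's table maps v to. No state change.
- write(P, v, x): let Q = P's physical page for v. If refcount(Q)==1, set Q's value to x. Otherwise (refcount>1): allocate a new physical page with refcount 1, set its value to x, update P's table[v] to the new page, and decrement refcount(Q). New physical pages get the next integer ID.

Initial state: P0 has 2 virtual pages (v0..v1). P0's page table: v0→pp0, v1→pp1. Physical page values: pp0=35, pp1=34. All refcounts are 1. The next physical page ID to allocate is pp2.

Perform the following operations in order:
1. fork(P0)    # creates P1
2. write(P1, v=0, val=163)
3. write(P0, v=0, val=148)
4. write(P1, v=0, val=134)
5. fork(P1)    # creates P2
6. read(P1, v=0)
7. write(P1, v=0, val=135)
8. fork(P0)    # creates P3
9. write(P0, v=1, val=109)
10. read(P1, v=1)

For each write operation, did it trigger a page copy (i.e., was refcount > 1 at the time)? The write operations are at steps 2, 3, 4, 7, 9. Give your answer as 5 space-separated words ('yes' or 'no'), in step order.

Op 1: fork(P0) -> P1. 2 ppages; refcounts: pp0:2 pp1:2
Op 2: write(P1, v0, 163). refcount(pp0)=2>1 -> COPY to pp2. 3 ppages; refcounts: pp0:1 pp1:2 pp2:1
Op 3: write(P0, v0, 148). refcount(pp0)=1 -> write in place. 3 ppages; refcounts: pp0:1 pp1:2 pp2:1
Op 4: write(P1, v0, 134). refcount(pp2)=1 -> write in place. 3 ppages; refcounts: pp0:1 pp1:2 pp2:1
Op 5: fork(P1) -> P2. 3 ppages; refcounts: pp0:1 pp1:3 pp2:2
Op 6: read(P1, v0) -> 134. No state change.
Op 7: write(P1, v0, 135). refcount(pp2)=2>1 -> COPY to pp3. 4 ppages; refcounts: pp0:1 pp1:3 pp2:1 pp3:1
Op 8: fork(P0) -> P3. 4 ppages; refcounts: pp0:2 pp1:4 pp2:1 pp3:1
Op 9: write(P0, v1, 109). refcount(pp1)=4>1 -> COPY to pp4. 5 ppages; refcounts: pp0:2 pp1:3 pp2:1 pp3:1 pp4:1
Op 10: read(P1, v1) -> 34. No state change.

yes no no yes yes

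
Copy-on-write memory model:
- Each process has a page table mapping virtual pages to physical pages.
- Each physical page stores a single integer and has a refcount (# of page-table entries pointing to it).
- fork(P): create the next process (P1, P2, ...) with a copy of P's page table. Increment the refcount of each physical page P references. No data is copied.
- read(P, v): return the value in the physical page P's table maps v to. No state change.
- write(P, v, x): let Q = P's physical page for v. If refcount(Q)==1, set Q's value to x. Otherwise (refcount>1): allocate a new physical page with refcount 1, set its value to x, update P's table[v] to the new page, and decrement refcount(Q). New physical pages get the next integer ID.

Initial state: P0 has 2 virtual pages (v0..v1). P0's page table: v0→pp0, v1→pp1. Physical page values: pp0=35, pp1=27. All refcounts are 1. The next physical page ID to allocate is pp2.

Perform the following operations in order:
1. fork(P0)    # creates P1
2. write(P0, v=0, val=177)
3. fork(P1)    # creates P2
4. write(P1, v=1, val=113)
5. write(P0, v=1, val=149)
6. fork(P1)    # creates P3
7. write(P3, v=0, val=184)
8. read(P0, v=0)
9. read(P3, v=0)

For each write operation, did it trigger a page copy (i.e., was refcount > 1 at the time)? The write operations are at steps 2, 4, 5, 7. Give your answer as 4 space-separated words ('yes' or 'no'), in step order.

Op 1: fork(P0) -> P1. 2 ppages; refcounts: pp0:2 pp1:2
Op 2: write(P0, v0, 177). refcount(pp0)=2>1 -> COPY to pp2. 3 ppages; refcounts: pp0:1 pp1:2 pp2:1
Op 3: fork(P1) -> P2. 3 ppages; refcounts: pp0:2 pp1:3 pp2:1
Op 4: write(P1, v1, 113). refcount(pp1)=3>1 -> COPY to pp3. 4 ppages; refcounts: pp0:2 pp1:2 pp2:1 pp3:1
Op 5: write(P0, v1, 149). refcount(pp1)=2>1 -> COPY to pp4. 5 ppages; refcounts: pp0:2 pp1:1 pp2:1 pp3:1 pp4:1
Op 6: fork(P1) -> P3. 5 ppages; refcounts: pp0:3 pp1:1 pp2:1 pp3:2 pp4:1
Op 7: write(P3, v0, 184). refcount(pp0)=3>1 -> COPY to pp5. 6 ppages; refcounts: pp0:2 pp1:1 pp2:1 pp3:2 pp4:1 pp5:1
Op 8: read(P0, v0) -> 177. No state change.
Op 9: read(P3, v0) -> 184. No state change.

yes yes yes yes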